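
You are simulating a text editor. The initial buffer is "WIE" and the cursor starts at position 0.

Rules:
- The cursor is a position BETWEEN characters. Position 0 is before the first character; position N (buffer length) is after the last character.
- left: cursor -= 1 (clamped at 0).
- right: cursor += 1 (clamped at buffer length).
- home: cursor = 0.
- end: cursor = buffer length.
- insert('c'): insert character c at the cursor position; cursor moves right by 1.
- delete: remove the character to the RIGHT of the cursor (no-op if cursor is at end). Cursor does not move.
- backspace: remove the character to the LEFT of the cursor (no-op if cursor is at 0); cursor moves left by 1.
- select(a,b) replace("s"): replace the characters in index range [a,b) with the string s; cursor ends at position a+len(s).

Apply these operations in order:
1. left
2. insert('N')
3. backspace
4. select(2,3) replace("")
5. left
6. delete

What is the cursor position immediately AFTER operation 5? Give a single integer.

After op 1 (left): buf='WIE' cursor=0
After op 2 (insert('N')): buf='NWIE' cursor=1
After op 3 (backspace): buf='WIE' cursor=0
After op 4 (select(2,3) replace("")): buf='WI' cursor=2
After op 5 (left): buf='WI' cursor=1

Answer: 1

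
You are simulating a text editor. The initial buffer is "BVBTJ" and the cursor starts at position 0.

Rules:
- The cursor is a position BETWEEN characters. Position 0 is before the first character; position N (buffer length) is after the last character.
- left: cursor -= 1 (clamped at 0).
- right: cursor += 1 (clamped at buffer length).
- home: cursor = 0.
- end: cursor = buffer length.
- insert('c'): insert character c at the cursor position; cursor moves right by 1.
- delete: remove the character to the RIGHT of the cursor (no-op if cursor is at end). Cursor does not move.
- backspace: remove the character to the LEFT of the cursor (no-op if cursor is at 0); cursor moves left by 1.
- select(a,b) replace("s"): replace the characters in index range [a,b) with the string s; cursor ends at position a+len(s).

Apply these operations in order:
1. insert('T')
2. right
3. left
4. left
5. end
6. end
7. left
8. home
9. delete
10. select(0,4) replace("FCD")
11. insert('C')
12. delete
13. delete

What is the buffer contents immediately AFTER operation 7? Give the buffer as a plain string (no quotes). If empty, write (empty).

After op 1 (insert('T')): buf='TBVBTJ' cursor=1
After op 2 (right): buf='TBVBTJ' cursor=2
After op 3 (left): buf='TBVBTJ' cursor=1
After op 4 (left): buf='TBVBTJ' cursor=0
After op 5 (end): buf='TBVBTJ' cursor=6
After op 6 (end): buf='TBVBTJ' cursor=6
After op 7 (left): buf='TBVBTJ' cursor=5

Answer: TBVBTJ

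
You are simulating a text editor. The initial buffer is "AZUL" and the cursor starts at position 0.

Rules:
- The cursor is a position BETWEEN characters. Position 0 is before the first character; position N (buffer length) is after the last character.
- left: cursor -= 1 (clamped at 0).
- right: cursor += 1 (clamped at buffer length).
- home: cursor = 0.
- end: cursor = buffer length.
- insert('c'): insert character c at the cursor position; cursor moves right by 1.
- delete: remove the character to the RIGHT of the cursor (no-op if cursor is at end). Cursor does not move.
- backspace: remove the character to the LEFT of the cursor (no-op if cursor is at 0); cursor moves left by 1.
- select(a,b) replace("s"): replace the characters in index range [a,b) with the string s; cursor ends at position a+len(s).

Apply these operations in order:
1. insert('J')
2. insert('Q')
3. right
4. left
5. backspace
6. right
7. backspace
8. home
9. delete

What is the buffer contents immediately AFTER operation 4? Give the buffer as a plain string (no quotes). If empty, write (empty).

After op 1 (insert('J')): buf='JAZUL' cursor=1
After op 2 (insert('Q')): buf='JQAZUL' cursor=2
After op 3 (right): buf='JQAZUL' cursor=3
After op 4 (left): buf='JQAZUL' cursor=2

Answer: JQAZUL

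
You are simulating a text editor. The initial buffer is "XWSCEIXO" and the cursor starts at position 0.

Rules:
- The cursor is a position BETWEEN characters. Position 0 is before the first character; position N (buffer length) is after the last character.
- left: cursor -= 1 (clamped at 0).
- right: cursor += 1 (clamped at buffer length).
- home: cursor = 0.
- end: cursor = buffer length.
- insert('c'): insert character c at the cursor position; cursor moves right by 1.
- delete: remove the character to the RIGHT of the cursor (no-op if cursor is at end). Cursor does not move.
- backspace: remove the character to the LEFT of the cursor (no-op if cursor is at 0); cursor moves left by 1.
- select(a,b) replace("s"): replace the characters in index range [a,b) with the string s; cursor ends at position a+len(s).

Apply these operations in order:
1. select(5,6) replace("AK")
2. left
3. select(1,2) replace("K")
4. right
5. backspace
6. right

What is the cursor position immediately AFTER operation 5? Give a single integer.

After op 1 (select(5,6) replace("AK")): buf='XWSCEAKXO' cursor=7
After op 2 (left): buf='XWSCEAKXO' cursor=6
After op 3 (select(1,2) replace("K")): buf='XKSCEAKXO' cursor=2
After op 4 (right): buf='XKSCEAKXO' cursor=3
After op 5 (backspace): buf='XKCEAKXO' cursor=2

Answer: 2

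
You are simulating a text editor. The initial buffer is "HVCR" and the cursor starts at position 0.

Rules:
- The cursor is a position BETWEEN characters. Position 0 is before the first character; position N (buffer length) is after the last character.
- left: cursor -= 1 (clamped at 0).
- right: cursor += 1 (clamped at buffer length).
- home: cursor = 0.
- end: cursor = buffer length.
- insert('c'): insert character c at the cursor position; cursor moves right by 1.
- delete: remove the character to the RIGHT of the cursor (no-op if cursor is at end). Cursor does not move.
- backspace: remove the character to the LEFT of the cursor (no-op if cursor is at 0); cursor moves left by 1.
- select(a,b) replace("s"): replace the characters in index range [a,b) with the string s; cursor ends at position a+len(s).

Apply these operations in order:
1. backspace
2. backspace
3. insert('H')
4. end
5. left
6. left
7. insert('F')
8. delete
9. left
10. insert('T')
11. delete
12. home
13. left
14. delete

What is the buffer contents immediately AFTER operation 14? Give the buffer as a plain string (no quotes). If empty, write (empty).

Answer: HVTR

Derivation:
After op 1 (backspace): buf='HVCR' cursor=0
After op 2 (backspace): buf='HVCR' cursor=0
After op 3 (insert('H')): buf='HHVCR' cursor=1
After op 4 (end): buf='HHVCR' cursor=5
After op 5 (left): buf='HHVCR' cursor=4
After op 6 (left): buf='HHVCR' cursor=3
After op 7 (insert('F')): buf='HHVFCR' cursor=4
After op 8 (delete): buf='HHVFR' cursor=4
After op 9 (left): buf='HHVFR' cursor=3
After op 10 (insert('T')): buf='HHVTFR' cursor=4
After op 11 (delete): buf='HHVTR' cursor=4
After op 12 (home): buf='HHVTR' cursor=0
After op 13 (left): buf='HHVTR' cursor=0
After op 14 (delete): buf='HVTR' cursor=0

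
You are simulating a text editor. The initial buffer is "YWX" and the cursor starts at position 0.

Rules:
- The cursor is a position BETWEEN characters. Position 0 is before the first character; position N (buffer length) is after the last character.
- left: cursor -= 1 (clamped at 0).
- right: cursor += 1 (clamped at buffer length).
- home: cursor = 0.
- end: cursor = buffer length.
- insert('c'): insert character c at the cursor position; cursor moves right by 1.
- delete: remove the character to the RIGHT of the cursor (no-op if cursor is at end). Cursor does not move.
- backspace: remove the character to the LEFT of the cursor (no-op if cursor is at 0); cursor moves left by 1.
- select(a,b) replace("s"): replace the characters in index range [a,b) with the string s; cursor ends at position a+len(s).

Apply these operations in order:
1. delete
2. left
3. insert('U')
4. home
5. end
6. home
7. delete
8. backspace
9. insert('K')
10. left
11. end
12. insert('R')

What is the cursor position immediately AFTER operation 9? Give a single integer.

After op 1 (delete): buf='WX' cursor=0
After op 2 (left): buf='WX' cursor=0
After op 3 (insert('U')): buf='UWX' cursor=1
After op 4 (home): buf='UWX' cursor=0
After op 5 (end): buf='UWX' cursor=3
After op 6 (home): buf='UWX' cursor=0
After op 7 (delete): buf='WX' cursor=0
After op 8 (backspace): buf='WX' cursor=0
After op 9 (insert('K')): buf='KWX' cursor=1

Answer: 1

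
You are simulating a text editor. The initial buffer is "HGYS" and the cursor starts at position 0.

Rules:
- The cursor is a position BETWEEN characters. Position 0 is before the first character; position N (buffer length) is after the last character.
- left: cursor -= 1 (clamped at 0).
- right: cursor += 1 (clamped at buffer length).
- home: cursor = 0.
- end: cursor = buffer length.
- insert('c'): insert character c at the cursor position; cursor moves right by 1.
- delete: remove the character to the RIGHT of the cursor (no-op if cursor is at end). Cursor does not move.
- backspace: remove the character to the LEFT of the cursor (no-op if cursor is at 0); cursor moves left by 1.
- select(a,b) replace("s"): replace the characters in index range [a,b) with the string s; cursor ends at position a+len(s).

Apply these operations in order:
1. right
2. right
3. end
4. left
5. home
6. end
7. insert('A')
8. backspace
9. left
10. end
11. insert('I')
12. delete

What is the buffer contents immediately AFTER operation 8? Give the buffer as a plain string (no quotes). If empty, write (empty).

Answer: HGYS

Derivation:
After op 1 (right): buf='HGYS' cursor=1
After op 2 (right): buf='HGYS' cursor=2
After op 3 (end): buf='HGYS' cursor=4
After op 4 (left): buf='HGYS' cursor=3
After op 5 (home): buf='HGYS' cursor=0
After op 6 (end): buf='HGYS' cursor=4
After op 7 (insert('A')): buf='HGYSA' cursor=5
After op 8 (backspace): buf='HGYS' cursor=4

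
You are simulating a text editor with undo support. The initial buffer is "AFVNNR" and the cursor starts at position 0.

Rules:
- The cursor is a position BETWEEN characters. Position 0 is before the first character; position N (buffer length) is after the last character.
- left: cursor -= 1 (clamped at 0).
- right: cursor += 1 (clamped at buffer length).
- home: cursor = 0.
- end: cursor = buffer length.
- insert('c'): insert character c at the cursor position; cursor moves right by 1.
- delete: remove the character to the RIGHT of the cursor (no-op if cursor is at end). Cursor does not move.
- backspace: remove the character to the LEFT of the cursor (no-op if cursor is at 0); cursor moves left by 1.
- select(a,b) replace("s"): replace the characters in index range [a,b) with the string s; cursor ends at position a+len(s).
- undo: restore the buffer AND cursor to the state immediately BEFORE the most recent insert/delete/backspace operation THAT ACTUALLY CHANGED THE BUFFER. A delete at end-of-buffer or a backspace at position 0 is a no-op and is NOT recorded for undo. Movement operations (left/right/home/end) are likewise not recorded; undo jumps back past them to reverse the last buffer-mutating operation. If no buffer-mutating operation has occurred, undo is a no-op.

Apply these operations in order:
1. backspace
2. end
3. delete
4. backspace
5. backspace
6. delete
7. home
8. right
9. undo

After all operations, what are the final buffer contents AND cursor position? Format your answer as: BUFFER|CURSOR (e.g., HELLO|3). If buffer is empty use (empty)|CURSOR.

After op 1 (backspace): buf='AFVNNR' cursor=0
After op 2 (end): buf='AFVNNR' cursor=6
After op 3 (delete): buf='AFVNNR' cursor=6
After op 4 (backspace): buf='AFVNN' cursor=5
After op 5 (backspace): buf='AFVN' cursor=4
After op 6 (delete): buf='AFVN' cursor=4
After op 7 (home): buf='AFVN' cursor=0
After op 8 (right): buf='AFVN' cursor=1
After op 9 (undo): buf='AFVNN' cursor=5

Answer: AFVNN|5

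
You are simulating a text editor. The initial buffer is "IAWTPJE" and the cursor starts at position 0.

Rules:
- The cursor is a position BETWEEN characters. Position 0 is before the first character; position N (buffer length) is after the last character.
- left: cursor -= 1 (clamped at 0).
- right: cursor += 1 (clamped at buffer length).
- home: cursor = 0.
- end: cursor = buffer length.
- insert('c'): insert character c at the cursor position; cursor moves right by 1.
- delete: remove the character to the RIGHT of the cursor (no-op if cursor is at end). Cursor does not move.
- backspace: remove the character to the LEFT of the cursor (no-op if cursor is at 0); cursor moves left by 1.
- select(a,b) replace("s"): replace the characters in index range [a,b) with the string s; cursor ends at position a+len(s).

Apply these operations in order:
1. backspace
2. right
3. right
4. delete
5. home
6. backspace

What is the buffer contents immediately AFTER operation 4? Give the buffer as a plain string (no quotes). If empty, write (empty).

After op 1 (backspace): buf='IAWTPJE' cursor=0
After op 2 (right): buf='IAWTPJE' cursor=1
After op 3 (right): buf='IAWTPJE' cursor=2
After op 4 (delete): buf='IATPJE' cursor=2

Answer: IATPJE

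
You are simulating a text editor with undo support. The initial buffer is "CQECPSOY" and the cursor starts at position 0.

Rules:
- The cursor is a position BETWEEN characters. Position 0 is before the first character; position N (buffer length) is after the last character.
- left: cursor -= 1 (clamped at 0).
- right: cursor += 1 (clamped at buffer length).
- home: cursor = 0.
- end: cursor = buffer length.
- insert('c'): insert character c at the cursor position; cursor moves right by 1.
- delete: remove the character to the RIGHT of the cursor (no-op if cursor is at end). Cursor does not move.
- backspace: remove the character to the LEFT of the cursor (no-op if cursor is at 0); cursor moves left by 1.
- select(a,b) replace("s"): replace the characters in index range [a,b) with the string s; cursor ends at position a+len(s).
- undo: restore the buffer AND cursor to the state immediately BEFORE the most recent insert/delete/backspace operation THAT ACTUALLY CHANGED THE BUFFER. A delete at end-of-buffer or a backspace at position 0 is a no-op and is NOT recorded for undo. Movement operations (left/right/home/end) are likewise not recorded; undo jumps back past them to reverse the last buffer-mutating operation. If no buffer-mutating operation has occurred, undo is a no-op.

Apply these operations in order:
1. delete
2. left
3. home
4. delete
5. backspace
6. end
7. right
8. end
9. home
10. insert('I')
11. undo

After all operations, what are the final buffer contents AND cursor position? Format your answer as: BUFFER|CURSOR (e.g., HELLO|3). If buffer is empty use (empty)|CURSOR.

Answer: ECPSOY|0

Derivation:
After op 1 (delete): buf='QECPSOY' cursor=0
After op 2 (left): buf='QECPSOY' cursor=0
After op 3 (home): buf='QECPSOY' cursor=0
After op 4 (delete): buf='ECPSOY' cursor=0
After op 5 (backspace): buf='ECPSOY' cursor=0
After op 6 (end): buf='ECPSOY' cursor=6
After op 7 (right): buf='ECPSOY' cursor=6
After op 8 (end): buf='ECPSOY' cursor=6
After op 9 (home): buf='ECPSOY' cursor=0
After op 10 (insert('I')): buf='IECPSOY' cursor=1
After op 11 (undo): buf='ECPSOY' cursor=0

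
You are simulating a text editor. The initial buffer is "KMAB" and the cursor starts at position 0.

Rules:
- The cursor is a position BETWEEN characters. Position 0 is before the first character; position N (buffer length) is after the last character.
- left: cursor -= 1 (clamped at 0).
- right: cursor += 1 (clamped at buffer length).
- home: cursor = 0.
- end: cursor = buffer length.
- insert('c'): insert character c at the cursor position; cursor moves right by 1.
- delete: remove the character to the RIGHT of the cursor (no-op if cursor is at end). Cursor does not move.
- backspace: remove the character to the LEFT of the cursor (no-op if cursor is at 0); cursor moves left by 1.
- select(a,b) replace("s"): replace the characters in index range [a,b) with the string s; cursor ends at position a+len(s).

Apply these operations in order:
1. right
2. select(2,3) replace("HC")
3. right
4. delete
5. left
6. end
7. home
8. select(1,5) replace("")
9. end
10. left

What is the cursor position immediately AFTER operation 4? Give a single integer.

Answer: 5

Derivation:
After op 1 (right): buf='KMAB' cursor=1
After op 2 (select(2,3) replace("HC")): buf='KMHCB' cursor=4
After op 3 (right): buf='KMHCB' cursor=5
After op 4 (delete): buf='KMHCB' cursor=5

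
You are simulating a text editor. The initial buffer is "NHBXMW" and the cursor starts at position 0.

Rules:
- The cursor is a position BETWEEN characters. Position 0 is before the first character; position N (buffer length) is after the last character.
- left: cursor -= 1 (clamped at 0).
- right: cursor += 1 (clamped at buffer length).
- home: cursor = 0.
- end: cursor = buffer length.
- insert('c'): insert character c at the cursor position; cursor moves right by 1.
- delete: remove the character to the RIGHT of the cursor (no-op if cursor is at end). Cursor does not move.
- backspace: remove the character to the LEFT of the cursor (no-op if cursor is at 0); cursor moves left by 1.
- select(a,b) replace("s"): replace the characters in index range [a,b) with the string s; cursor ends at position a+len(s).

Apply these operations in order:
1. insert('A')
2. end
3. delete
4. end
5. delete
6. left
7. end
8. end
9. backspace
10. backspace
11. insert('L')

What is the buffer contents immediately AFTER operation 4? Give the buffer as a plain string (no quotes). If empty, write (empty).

After op 1 (insert('A')): buf='ANHBXMW' cursor=1
After op 2 (end): buf='ANHBXMW' cursor=7
After op 3 (delete): buf='ANHBXMW' cursor=7
After op 4 (end): buf='ANHBXMW' cursor=7

Answer: ANHBXMW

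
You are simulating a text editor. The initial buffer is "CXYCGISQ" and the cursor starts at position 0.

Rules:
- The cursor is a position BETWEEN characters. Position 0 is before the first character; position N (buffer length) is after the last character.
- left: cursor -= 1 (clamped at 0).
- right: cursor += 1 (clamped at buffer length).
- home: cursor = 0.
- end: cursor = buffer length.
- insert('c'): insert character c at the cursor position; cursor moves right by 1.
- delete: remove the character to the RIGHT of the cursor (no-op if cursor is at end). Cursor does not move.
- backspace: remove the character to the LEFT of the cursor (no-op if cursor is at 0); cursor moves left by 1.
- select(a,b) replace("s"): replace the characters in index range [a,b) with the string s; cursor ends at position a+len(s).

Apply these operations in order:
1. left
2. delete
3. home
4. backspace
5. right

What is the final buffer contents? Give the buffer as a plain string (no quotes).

Answer: XYCGISQ

Derivation:
After op 1 (left): buf='CXYCGISQ' cursor=0
After op 2 (delete): buf='XYCGISQ' cursor=0
After op 3 (home): buf='XYCGISQ' cursor=0
After op 4 (backspace): buf='XYCGISQ' cursor=0
After op 5 (right): buf='XYCGISQ' cursor=1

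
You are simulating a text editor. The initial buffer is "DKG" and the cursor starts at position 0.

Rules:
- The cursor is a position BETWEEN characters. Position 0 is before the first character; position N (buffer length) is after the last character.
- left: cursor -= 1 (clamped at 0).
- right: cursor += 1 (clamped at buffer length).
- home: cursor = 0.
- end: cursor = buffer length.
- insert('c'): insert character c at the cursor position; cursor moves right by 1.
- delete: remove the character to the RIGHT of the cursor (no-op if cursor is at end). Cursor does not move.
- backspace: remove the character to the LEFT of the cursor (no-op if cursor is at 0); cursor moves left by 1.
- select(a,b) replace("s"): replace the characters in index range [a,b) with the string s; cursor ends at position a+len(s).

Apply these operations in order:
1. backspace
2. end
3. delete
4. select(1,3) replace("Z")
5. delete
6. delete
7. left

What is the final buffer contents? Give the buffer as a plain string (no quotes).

Answer: DZ

Derivation:
After op 1 (backspace): buf='DKG' cursor=0
After op 2 (end): buf='DKG' cursor=3
After op 3 (delete): buf='DKG' cursor=3
After op 4 (select(1,3) replace("Z")): buf='DZ' cursor=2
After op 5 (delete): buf='DZ' cursor=2
After op 6 (delete): buf='DZ' cursor=2
After op 7 (left): buf='DZ' cursor=1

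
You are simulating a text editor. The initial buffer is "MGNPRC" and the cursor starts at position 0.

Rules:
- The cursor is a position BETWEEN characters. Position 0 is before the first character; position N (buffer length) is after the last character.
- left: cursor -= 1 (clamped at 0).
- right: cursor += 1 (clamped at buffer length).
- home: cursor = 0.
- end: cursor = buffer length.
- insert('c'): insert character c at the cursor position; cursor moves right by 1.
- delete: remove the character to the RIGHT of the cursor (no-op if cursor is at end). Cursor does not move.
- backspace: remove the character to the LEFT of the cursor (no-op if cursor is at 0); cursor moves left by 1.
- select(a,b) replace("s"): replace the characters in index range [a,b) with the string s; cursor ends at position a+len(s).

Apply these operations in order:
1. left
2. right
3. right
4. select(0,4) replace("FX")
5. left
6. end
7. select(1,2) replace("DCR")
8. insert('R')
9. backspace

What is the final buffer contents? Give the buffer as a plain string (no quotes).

Answer: FDCRRC

Derivation:
After op 1 (left): buf='MGNPRC' cursor=0
After op 2 (right): buf='MGNPRC' cursor=1
After op 3 (right): buf='MGNPRC' cursor=2
After op 4 (select(0,4) replace("FX")): buf='FXRC' cursor=2
After op 5 (left): buf='FXRC' cursor=1
After op 6 (end): buf='FXRC' cursor=4
After op 7 (select(1,2) replace("DCR")): buf='FDCRRC' cursor=4
After op 8 (insert('R')): buf='FDCRRRC' cursor=5
After op 9 (backspace): buf='FDCRRC' cursor=4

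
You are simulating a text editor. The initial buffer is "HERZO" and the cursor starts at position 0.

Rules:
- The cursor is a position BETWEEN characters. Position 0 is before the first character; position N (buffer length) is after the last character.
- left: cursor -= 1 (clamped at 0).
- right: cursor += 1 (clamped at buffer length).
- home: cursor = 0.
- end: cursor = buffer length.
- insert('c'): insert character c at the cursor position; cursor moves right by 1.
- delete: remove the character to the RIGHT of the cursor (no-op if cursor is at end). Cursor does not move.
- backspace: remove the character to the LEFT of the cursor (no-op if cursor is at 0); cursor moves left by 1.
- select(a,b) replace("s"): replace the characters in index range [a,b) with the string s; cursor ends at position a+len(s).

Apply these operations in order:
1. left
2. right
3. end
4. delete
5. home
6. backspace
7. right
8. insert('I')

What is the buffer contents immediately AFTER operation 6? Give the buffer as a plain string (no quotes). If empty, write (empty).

Answer: HERZO

Derivation:
After op 1 (left): buf='HERZO' cursor=0
After op 2 (right): buf='HERZO' cursor=1
After op 3 (end): buf='HERZO' cursor=5
After op 4 (delete): buf='HERZO' cursor=5
After op 5 (home): buf='HERZO' cursor=0
After op 6 (backspace): buf='HERZO' cursor=0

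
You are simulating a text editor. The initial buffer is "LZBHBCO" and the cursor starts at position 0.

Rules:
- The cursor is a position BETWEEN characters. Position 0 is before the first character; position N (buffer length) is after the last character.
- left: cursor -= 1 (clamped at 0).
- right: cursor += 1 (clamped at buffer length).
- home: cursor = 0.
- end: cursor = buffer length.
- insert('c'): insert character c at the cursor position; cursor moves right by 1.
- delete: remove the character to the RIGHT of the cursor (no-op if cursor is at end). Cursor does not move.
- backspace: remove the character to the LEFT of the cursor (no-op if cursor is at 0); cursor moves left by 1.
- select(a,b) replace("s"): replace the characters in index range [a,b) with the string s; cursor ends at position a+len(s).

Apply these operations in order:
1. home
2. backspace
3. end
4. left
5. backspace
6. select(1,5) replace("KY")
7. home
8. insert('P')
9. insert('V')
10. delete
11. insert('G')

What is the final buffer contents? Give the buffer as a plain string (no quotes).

After op 1 (home): buf='LZBHBCO' cursor=0
After op 2 (backspace): buf='LZBHBCO' cursor=0
After op 3 (end): buf='LZBHBCO' cursor=7
After op 4 (left): buf='LZBHBCO' cursor=6
After op 5 (backspace): buf='LZBHBO' cursor=5
After op 6 (select(1,5) replace("KY")): buf='LKYO' cursor=3
After op 7 (home): buf='LKYO' cursor=0
After op 8 (insert('P')): buf='PLKYO' cursor=1
After op 9 (insert('V')): buf='PVLKYO' cursor=2
After op 10 (delete): buf='PVKYO' cursor=2
After op 11 (insert('G')): buf='PVGKYO' cursor=3

Answer: PVGKYO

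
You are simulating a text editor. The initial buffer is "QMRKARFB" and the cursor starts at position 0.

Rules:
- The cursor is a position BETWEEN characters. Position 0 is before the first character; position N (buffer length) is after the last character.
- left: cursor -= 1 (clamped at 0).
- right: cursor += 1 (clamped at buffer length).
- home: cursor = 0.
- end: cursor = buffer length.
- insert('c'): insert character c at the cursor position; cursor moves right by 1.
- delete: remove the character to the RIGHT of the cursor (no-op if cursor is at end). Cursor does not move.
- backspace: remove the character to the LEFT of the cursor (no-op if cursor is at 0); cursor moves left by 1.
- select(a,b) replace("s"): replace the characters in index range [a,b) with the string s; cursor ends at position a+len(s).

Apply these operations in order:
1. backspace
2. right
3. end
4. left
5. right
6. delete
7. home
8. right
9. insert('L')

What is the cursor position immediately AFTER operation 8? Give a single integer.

After op 1 (backspace): buf='QMRKARFB' cursor=0
After op 2 (right): buf='QMRKARFB' cursor=1
After op 3 (end): buf='QMRKARFB' cursor=8
After op 4 (left): buf='QMRKARFB' cursor=7
After op 5 (right): buf='QMRKARFB' cursor=8
After op 6 (delete): buf='QMRKARFB' cursor=8
After op 7 (home): buf='QMRKARFB' cursor=0
After op 8 (right): buf='QMRKARFB' cursor=1

Answer: 1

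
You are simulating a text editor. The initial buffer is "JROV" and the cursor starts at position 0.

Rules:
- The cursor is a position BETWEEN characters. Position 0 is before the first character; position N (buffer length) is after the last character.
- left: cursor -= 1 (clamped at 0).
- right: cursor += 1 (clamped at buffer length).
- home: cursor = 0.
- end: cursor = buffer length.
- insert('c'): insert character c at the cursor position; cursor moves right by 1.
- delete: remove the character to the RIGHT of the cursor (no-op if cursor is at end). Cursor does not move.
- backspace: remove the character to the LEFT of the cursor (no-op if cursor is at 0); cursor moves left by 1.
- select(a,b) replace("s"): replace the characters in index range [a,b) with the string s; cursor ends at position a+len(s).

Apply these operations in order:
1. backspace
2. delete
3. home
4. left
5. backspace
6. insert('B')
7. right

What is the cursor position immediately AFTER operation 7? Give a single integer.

Answer: 2

Derivation:
After op 1 (backspace): buf='JROV' cursor=0
After op 2 (delete): buf='ROV' cursor=0
After op 3 (home): buf='ROV' cursor=0
After op 4 (left): buf='ROV' cursor=0
After op 5 (backspace): buf='ROV' cursor=0
After op 6 (insert('B')): buf='BROV' cursor=1
After op 7 (right): buf='BROV' cursor=2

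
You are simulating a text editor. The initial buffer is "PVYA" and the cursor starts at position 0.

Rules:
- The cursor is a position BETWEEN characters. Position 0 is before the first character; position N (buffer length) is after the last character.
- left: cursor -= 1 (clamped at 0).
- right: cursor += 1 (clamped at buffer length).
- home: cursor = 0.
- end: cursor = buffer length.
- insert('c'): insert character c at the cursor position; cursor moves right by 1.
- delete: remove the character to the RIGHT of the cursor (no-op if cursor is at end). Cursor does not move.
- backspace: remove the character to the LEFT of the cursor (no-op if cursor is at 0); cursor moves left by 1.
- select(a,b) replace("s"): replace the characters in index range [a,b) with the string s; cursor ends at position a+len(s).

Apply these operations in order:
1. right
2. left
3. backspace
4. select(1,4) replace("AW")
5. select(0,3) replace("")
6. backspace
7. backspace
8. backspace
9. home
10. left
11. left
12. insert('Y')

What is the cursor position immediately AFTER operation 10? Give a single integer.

Answer: 0

Derivation:
After op 1 (right): buf='PVYA' cursor=1
After op 2 (left): buf='PVYA' cursor=0
After op 3 (backspace): buf='PVYA' cursor=0
After op 4 (select(1,4) replace("AW")): buf='PAW' cursor=3
After op 5 (select(0,3) replace("")): buf='(empty)' cursor=0
After op 6 (backspace): buf='(empty)' cursor=0
After op 7 (backspace): buf='(empty)' cursor=0
After op 8 (backspace): buf='(empty)' cursor=0
After op 9 (home): buf='(empty)' cursor=0
After op 10 (left): buf='(empty)' cursor=0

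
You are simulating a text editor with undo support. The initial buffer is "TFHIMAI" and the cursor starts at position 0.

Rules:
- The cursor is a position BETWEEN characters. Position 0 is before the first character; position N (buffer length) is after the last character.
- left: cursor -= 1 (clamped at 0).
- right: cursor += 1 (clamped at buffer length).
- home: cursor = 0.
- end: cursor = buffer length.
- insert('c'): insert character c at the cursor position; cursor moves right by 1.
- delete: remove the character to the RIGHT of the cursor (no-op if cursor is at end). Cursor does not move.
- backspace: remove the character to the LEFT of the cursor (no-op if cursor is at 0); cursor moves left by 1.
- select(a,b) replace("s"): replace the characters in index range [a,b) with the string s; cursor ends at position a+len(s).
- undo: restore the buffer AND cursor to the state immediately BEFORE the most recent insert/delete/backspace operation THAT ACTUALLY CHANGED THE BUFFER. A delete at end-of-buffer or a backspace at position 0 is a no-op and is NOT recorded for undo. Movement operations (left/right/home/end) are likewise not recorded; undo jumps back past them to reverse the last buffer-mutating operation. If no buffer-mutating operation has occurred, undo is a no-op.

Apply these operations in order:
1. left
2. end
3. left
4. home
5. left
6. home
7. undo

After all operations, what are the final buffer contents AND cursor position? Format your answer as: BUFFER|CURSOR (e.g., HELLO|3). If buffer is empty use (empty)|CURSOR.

After op 1 (left): buf='TFHIMAI' cursor=0
After op 2 (end): buf='TFHIMAI' cursor=7
After op 3 (left): buf='TFHIMAI' cursor=6
After op 4 (home): buf='TFHIMAI' cursor=0
After op 5 (left): buf='TFHIMAI' cursor=0
After op 6 (home): buf='TFHIMAI' cursor=0
After op 7 (undo): buf='TFHIMAI' cursor=0

Answer: TFHIMAI|0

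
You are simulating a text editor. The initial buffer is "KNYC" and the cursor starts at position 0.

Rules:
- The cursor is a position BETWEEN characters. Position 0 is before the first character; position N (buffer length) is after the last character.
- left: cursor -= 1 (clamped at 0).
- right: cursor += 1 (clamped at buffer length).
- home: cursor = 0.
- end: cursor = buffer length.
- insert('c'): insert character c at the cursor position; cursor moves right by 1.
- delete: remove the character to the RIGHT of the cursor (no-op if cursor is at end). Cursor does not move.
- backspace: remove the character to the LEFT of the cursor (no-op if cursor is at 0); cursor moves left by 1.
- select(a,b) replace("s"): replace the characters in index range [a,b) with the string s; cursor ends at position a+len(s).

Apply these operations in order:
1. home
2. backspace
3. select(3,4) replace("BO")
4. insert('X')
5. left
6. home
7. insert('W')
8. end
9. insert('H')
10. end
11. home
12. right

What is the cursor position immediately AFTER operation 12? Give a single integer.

After op 1 (home): buf='KNYC' cursor=0
After op 2 (backspace): buf='KNYC' cursor=0
After op 3 (select(3,4) replace("BO")): buf='KNYBO' cursor=5
After op 4 (insert('X')): buf='KNYBOX' cursor=6
After op 5 (left): buf='KNYBOX' cursor=5
After op 6 (home): buf='KNYBOX' cursor=0
After op 7 (insert('W')): buf='WKNYBOX' cursor=1
After op 8 (end): buf='WKNYBOX' cursor=7
After op 9 (insert('H')): buf='WKNYBOXH' cursor=8
After op 10 (end): buf='WKNYBOXH' cursor=8
After op 11 (home): buf='WKNYBOXH' cursor=0
After op 12 (right): buf='WKNYBOXH' cursor=1

Answer: 1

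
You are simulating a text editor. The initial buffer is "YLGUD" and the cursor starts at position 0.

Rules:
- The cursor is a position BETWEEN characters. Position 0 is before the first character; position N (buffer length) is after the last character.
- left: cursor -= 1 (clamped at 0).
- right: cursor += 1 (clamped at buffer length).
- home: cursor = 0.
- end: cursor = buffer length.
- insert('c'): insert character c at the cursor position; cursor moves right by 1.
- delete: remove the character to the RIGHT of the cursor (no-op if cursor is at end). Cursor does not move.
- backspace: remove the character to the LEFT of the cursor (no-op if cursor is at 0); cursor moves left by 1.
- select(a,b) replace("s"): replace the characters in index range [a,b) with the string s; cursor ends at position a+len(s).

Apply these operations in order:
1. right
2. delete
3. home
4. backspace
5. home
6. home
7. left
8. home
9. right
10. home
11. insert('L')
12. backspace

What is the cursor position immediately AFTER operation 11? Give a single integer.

Answer: 1

Derivation:
After op 1 (right): buf='YLGUD' cursor=1
After op 2 (delete): buf='YGUD' cursor=1
After op 3 (home): buf='YGUD' cursor=0
After op 4 (backspace): buf='YGUD' cursor=0
After op 5 (home): buf='YGUD' cursor=0
After op 6 (home): buf='YGUD' cursor=0
After op 7 (left): buf='YGUD' cursor=0
After op 8 (home): buf='YGUD' cursor=0
After op 9 (right): buf='YGUD' cursor=1
After op 10 (home): buf='YGUD' cursor=0
After op 11 (insert('L')): buf='LYGUD' cursor=1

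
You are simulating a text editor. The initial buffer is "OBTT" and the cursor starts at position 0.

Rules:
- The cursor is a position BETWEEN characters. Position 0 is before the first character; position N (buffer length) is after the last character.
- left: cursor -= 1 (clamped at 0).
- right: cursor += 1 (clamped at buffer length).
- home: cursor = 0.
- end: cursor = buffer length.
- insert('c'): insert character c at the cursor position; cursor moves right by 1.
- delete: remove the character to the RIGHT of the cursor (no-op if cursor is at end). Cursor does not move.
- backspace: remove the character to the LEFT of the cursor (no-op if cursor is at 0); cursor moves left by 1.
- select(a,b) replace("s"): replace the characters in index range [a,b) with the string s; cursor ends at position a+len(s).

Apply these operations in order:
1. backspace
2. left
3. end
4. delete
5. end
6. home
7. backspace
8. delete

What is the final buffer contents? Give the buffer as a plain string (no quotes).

Answer: BTT

Derivation:
After op 1 (backspace): buf='OBTT' cursor=0
After op 2 (left): buf='OBTT' cursor=0
After op 3 (end): buf='OBTT' cursor=4
After op 4 (delete): buf='OBTT' cursor=4
After op 5 (end): buf='OBTT' cursor=4
After op 6 (home): buf='OBTT' cursor=0
After op 7 (backspace): buf='OBTT' cursor=0
After op 8 (delete): buf='BTT' cursor=0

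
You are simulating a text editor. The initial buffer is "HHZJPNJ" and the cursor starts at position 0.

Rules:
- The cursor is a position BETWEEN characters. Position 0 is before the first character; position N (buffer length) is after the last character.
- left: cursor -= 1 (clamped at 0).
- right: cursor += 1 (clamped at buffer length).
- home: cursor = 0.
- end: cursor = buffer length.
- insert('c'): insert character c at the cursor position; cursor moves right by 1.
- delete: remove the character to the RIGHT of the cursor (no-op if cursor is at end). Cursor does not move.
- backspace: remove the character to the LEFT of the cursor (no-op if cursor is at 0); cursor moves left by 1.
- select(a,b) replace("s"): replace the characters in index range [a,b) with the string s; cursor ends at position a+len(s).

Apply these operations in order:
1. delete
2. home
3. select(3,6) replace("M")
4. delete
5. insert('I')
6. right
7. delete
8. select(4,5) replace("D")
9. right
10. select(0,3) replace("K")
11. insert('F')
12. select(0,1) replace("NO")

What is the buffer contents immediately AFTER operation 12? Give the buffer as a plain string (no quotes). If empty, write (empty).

After op 1 (delete): buf='HZJPNJ' cursor=0
After op 2 (home): buf='HZJPNJ' cursor=0
After op 3 (select(3,6) replace("M")): buf='HZJM' cursor=4
After op 4 (delete): buf='HZJM' cursor=4
After op 5 (insert('I')): buf='HZJMI' cursor=5
After op 6 (right): buf='HZJMI' cursor=5
After op 7 (delete): buf='HZJMI' cursor=5
After op 8 (select(4,5) replace("D")): buf='HZJMD' cursor=5
After op 9 (right): buf='HZJMD' cursor=5
After op 10 (select(0,3) replace("K")): buf='KMD' cursor=1
After op 11 (insert('F')): buf='KFMD' cursor=2
After op 12 (select(0,1) replace("NO")): buf='NOFMD' cursor=2

Answer: NOFMD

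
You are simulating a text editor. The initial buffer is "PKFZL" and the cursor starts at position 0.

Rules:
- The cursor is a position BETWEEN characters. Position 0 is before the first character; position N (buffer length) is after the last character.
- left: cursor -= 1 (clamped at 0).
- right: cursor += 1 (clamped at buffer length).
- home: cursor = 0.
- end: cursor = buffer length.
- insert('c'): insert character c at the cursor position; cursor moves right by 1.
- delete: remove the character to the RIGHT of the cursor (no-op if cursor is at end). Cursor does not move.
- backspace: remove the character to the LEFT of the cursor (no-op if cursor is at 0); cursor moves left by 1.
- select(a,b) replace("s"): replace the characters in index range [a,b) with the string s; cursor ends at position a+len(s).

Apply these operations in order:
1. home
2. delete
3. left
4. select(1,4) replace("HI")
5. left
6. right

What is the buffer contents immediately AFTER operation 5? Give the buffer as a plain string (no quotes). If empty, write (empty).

Answer: KHI

Derivation:
After op 1 (home): buf='PKFZL' cursor=0
After op 2 (delete): buf='KFZL' cursor=0
After op 3 (left): buf='KFZL' cursor=0
After op 4 (select(1,4) replace("HI")): buf='KHI' cursor=3
After op 5 (left): buf='KHI' cursor=2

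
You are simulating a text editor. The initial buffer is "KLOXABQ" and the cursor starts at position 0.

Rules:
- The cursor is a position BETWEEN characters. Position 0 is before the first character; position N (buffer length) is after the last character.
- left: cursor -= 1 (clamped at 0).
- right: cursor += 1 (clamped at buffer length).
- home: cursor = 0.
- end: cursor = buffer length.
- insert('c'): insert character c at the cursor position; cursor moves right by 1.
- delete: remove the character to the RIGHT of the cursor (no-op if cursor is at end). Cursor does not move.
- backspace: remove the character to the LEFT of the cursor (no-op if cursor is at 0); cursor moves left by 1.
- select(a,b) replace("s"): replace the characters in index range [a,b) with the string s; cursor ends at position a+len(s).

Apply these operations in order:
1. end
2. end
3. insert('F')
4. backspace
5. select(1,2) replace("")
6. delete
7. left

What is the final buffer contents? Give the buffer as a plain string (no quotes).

Answer: KXABQ

Derivation:
After op 1 (end): buf='KLOXABQ' cursor=7
After op 2 (end): buf='KLOXABQ' cursor=7
After op 3 (insert('F')): buf='KLOXABQF' cursor=8
After op 4 (backspace): buf='KLOXABQ' cursor=7
After op 5 (select(1,2) replace("")): buf='KOXABQ' cursor=1
After op 6 (delete): buf='KXABQ' cursor=1
After op 7 (left): buf='KXABQ' cursor=0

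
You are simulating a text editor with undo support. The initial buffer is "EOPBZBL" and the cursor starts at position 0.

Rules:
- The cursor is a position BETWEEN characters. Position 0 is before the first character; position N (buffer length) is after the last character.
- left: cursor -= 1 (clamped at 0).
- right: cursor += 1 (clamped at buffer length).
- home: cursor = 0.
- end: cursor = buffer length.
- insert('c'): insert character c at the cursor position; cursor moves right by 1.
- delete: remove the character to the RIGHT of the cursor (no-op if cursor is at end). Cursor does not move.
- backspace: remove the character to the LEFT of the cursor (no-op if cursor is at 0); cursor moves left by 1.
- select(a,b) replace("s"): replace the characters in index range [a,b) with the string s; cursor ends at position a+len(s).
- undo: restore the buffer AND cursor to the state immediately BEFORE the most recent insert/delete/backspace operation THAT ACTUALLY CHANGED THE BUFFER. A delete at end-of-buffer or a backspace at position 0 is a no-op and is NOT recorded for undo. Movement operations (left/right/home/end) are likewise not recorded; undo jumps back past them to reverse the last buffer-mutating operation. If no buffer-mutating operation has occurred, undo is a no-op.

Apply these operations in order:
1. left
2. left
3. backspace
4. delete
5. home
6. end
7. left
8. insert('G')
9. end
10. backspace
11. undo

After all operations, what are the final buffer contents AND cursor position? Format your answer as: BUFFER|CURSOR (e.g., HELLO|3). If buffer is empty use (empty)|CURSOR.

Answer: OPBZBGL|7

Derivation:
After op 1 (left): buf='EOPBZBL' cursor=0
After op 2 (left): buf='EOPBZBL' cursor=0
After op 3 (backspace): buf='EOPBZBL' cursor=0
After op 4 (delete): buf='OPBZBL' cursor=0
After op 5 (home): buf='OPBZBL' cursor=0
After op 6 (end): buf='OPBZBL' cursor=6
After op 7 (left): buf='OPBZBL' cursor=5
After op 8 (insert('G')): buf='OPBZBGL' cursor=6
After op 9 (end): buf='OPBZBGL' cursor=7
After op 10 (backspace): buf='OPBZBG' cursor=6
After op 11 (undo): buf='OPBZBGL' cursor=7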